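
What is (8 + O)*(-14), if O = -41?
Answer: 462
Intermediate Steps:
(8 + O)*(-14) = (8 - 41)*(-14) = -33*(-14) = 462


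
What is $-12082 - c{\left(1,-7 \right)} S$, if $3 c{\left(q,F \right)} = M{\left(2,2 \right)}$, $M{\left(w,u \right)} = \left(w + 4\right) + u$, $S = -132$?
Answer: $-11730$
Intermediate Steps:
$M{\left(w,u \right)} = 4 + u + w$ ($M{\left(w,u \right)} = \left(4 + w\right) + u = 4 + u + w$)
$c{\left(q,F \right)} = \frac{8}{3}$ ($c{\left(q,F \right)} = \frac{4 + 2 + 2}{3} = \frac{1}{3} \cdot 8 = \frac{8}{3}$)
$-12082 - c{\left(1,-7 \right)} S = -12082 - \frac{8}{3} \left(-132\right) = -12082 - -352 = -12082 + 352 = -11730$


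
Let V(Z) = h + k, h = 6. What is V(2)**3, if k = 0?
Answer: 216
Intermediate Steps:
V(Z) = 6 (V(Z) = 6 + 0 = 6)
V(2)**3 = 6**3 = 216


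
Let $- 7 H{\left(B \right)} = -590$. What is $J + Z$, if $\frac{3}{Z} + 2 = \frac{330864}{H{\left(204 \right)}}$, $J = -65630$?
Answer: $- \frac{75962392535}{1157434} \approx -65630.0$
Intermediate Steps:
$H{\left(B \right)} = \frac{590}{7}$ ($H{\left(B \right)} = \left(- \frac{1}{7}\right) \left(-590\right) = \frac{590}{7}$)
$Z = \frac{885}{1157434}$ ($Z = \frac{3}{-2 + \frac{330864}{\frac{590}{7}}} = \frac{3}{-2 + 330864 \cdot \frac{7}{590}} = \frac{3}{-2 + \frac{1158024}{295}} = \frac{3}{\frac{1157434}{295}} = 3 \cdot \frac{295}{1157434} = \frac{885}{1157434} \approx 0.00076462$)
$J + Z = -65630 + \frac{885}{1157434} = - \frac{75962392535}{1157434}$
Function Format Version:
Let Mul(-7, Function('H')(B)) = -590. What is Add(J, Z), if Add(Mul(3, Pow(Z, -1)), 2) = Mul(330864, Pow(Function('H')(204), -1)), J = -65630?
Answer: Rational(-75962392535, 1157434) ≈ -65630.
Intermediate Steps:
Function('H')(B) = Rational(590, 7) (Function('H')(B) = Mul(Rational(-1, 7), -590) = Rational(590, 7))
Z = Rational(885, 1157434) (Z = Mul(3, Pow(Add(-2, Mul(330864, Pow(Rational(590, 7), -1))), -1)) = Mul(3, Pow(Add(-2, Mul(330864, Rational(7, 590))), -1)) = Mul(3, Pow(Add(-2, Rational(1158024, 295)), -1)) = Mul(3, Pow(Rational(1157434, 295), -1)) = Mul(3, Rational(295, 1157434)) = Rational(885, 1157434) ≈ 0.00076462)
Add(J, Z) = Add(-65630, Rational(885, 1157434)) = Rational(-75962392535, 1157434)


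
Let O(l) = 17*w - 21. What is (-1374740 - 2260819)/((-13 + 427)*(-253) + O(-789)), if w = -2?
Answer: 3635559/104797 ≈ 34.691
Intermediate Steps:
O(l) = -55 (O(l) = 17*(-2) - 21 = -34 - 21 = -55)
(-1374740 - 2260819)/((-13 + 427)*(-253) + O(-789)) = (-1374740 - 2260819)/((-13 + 427)*(-253) - 55) = -3635559/(414*(-253) - 55) = -3635559/(-104742 - 55) = -3635559/(-104797) = -3635559*(-1/104797) = 3635559/104797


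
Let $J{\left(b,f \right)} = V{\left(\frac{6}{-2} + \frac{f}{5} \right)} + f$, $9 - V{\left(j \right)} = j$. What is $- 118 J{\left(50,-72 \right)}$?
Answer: $\frac{26904}{5} \approx 5380.8$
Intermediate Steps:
$V{\left(j \right)} = 9 - j$
$J{\left(b,f \right)} = 12 + \frac{4 f}{5}$ ($J{\left(b,f \right)} = \left(9 - \left(\frac{6}{-2} + \frac{f}{5}\right)\right) + f = \left(9 - \left(6 \left(- \frac{1}{2}\right) + f \frac{1}{5}\right)\right) + f = \left(9 - \left(-3 + \frac{f}{5}\right)\right) + f = \left(12 - \frac{f}{5}\right) + f = 12 + \frac{4 f}{5}$)
$- 118 J{\left(50,-72 \right)} = - 118 \left(12 + \frac{4}{5} \left(-72\right)\right) = - 118 \left(12 - \frac{288}{5}\right) = \left(-118\right) \left(- \frac{228}{5}\right) = \frac{26904}{5}$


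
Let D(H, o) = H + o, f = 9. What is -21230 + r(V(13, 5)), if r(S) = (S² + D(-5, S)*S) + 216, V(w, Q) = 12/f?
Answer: -189154/9 ≈ -21017.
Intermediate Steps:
V(w, Q) = 4/3 (V(w, Q) = 12/9 = 12*(⅑) = 4/3)
r(S) = 216 + S² + S*(-5 + S) (r(S) = (S² + (-5 + S)*S) + 216 = (S² + S*(-5 + S)) + 216 = 216 + S² + S*(-5 + S))
-21230 + r(V(13, 5)) = -21230 + (216 + (4/3)² + 4*(-5 + 4/3)/3) = -21230 + (216 + 16/9 + (4/3)*(-11/3)) = -21230 + (216 + 16/9 - 44/9) = -21230 + 1916/9 = -189154/9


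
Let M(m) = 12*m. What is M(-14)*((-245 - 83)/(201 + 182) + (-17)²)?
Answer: -18540312/383 ≈ -48408.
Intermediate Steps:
M(-14)*((-245 - 83)/(201 + 182) + (-17)²) = (12*(-14))*((-245 - 83)/(201 + 182) + (-17)²) = -168*(-328/383 + 289) = -168*110359/383 = -18540312/383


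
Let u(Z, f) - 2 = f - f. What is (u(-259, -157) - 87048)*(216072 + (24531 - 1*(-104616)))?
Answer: -30049933074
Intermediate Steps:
u(Z, f) = 2 (u(Z, f) = 2 + (f - f) = 2 + 0 = 2)
(u(-259, -157) - 87048)*(216072 + (24531 - 1*(-104616))) = (2 - 87048)*(216072 + (24531 - 1*(-104616))) = -87046*(216072 + (24531 + 104616)) = -87046*(216072 + 129147) = -87046*345219 = -30049933074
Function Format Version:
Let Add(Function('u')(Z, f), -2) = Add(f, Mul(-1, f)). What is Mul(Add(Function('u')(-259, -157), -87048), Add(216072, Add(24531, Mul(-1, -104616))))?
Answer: -30049933074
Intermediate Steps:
Function('u')(Z, f) = 2 (Function('u')(Z, f) = Add(2, Add(f, Mul(-1, f))) = Add(2, 0) = 2)
Mul(Add(Function('u')(-259, -157), -87048), Add(216072, Add(24531, Mul(-1, -104616)))) = Mul(Add(2, -87048), Add(216072, Add(24531, Mul(-1, -104616)))) = Mul(-87046, Add(216072, Add(24531, 104616))) = Mul(-87046, Add(216072, 129147)) = Mul(-87046, 345219) = -30049933074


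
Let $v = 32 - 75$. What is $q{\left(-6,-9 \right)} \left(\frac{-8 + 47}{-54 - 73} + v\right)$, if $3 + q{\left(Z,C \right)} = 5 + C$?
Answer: $\frac{38500}{127} \approx 303.15$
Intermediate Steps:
$q{\left(Z,C \right)} = 2 + C$ ($q{\left(Z,C \right)} = -3 + \left(5 + C\right) = 2 + C$)
$v = -43$
$q{\left(-6,-9 \right)} \left(\frac{-8 + 47}{-54 - 73} + v\right) = \left(2 - 9\right) \left(\frac{-8 + 47}{-54 - 73} - 43\right) = - 7 \left(\frac{39}{-127} - 43\right) = - 7 \left(39 \left(- \frac{1}{127}\right) - 43\right) = - 7 \left(- \frac{39}{127} - 43\right) = \left(-7\right) \left(- \frac{5500}{127}\right) = \frac{38500}{127}$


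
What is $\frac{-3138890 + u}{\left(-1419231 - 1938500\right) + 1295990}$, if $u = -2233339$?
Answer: $\frac{1790743}{687247} \approx 2.6057$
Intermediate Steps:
$\frac{-3138890 + u}{\left(-1419231 - 1938500\right) + 1295990} = \frac{-3138890 - 2233339}{\left(-1419231 - 1938500\right) + 1295990} = - \frac{5372229}{\left(-1419231 - 1938500\right) + 1295990} = - \frac{5372229}{-3357731 + 1295990} = - \frac{5372229}{-2061741} = \left(-5372229\right) \left(- \frac{1}{2061741}\right) = \frac{1790743}{687247}$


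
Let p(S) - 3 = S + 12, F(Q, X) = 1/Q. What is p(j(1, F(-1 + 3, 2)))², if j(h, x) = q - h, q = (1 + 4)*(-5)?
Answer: 121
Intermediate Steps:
q = -25 (q = 5*(-5) = -25)
j(h, x) = -25 - h
p(S) = 15 + S (p(S) = 3 + (S + 12) = 3 + (12 + S) = 15 + S)
p(j(1, F(-1 + 3, 2)))² = (15 + (-25 - 1*1))² = (15 + (-25 - 1))² = (15 - 26)² = (-11)² = 121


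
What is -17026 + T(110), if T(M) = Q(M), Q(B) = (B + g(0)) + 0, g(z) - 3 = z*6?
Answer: -16913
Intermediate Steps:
g(z) = 3 + 6*z (g(z) = 3 + z*6 = 3 + 6*z)
Q(B) = 3 + B (Q(B) = (B + (3 + 6*0)) + 0 = (B + (3 + 0)) + 0 = (B + 3) + 0 = (3 + B) + 0 = 3 + B)
T(M) = 3 + M
-17026 + T(110) = -17026 + (3 + 110) = -17026 + 113 = -16913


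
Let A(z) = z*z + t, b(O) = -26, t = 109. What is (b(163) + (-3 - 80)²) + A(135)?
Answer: 25197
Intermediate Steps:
A(z) = 109 + z² (A(z) = z*z + 109 = z² + 109 = 109 + z²)
(b(163) + (-3 - 80)²) + A(135) = (-26 + (-3 - 80)²) + (109 + 135²) = (-26 + (-83)²) + (109 + 18225) = (-26 + 6889) + 18334 = 6863 + 18334 = 25197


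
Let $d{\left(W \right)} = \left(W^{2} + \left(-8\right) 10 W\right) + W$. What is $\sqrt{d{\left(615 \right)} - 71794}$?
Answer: $\sqrt{257846} \approx 507.79$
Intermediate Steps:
$d{\left(W \right)} = W^{2} - 79 W$ ($d{\left(W \right)} = \left(W^{2} - 80 W\right) + W = W^{2} - 79 W$)
$\sqrt{d{\left(615 \right)} - 71794} = \sqrt{615 \left(-79 + 615\right) - 71794} = \sqrt{615 \cdot 536 - 71794} = \sqrt{329640 - 71794} = \sqrt{257846}$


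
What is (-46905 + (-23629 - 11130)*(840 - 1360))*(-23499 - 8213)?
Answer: -571696800800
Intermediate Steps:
(-46905 + (-23629 - 11130)*(840 - 1360))*(-23499 - 8213) = (-46905 - 34759*(-520))*(-31712) = (-46905 + 18074680)*(-31712) = 18027775*(-31712) = -571696800800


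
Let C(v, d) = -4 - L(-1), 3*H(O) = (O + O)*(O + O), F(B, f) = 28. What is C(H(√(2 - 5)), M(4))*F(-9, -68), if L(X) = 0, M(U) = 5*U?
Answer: -112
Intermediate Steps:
H(O) = 4*O²/3 (H(O) = ((O + O)*(O + O))/3 = ((2*O)*(2*O))/3 = (4*O²)/3 = 4*O²/3)
C(v, d) = -4 (C(v, d) = -4 - 1*0 = -4 + 0 = -4)
C(H(√(2 - 5)), M(4))*F(-9, -68) = -4*28 = -112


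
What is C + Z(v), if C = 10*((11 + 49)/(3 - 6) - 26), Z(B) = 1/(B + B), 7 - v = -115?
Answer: -112239/244 ≈ -460.00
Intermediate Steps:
v = 122 (v = 7 - 1*(-115) = 7 + 115 = 122)
Z(B) = 1/(2*B)
C = -460 (C = 10*(60/(-3) - 26) = 10*(60*(-1/3) - 26) = 10*(-20 - 26) = 10*(-46) = -460)
C + Z(v) = -460 + (1/2)/122 = -460 + (1/2)*(1/122) = -460 + 1/244 = -112239/244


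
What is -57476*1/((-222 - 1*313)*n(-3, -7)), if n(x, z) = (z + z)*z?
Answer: 28738/26215 ≈ 1.0962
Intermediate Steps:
n(x, z) = 2*z² (n(x, z) = (2*z)*z = 2*z²)
-57476*1/((-222 - 1*313)*n(-3, -7)) = -57476*1/(98*(-222 - 1*313)) = -57476*1/(98*(-222 - 313)) = -57476/((-535*98)) = -57476/(-52430) = -57476*(-1/52430) = 28738/26215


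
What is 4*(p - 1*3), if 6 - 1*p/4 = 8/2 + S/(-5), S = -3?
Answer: 52/5 ≈ 10.400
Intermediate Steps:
p = 28/5 (p = 24 - 4*(8/2 - 3/(-5)) = 24 - 4*(8*(1/2) - 3*(-1/5)) = 24 - 4*(4 + 3/5) = 24 - 4*23/5 = 24 - 92/5 = 28/5 ≈ 5.6000)
4*(p - 1*3) = 4*(28/5 - 1*3) = 4*(28/5 - 3) = 4*(13/5) = 52/5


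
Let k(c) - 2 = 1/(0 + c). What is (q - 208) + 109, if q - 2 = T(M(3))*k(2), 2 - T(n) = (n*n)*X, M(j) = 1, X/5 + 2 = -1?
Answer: -109/2 ≈ -54.500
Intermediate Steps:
X = -15 (X = -10 + 5*(-1) = -10 - 5 = -15)
k(c) = 2 + 1/c (k(c) = 2 + 1/(0 + c) = 2 + 1/c)
T(n) = 2 + 15*n² (T(n) = 2 - n*n*(-15) = 2 - n²*(-15) = 2 - (-15)*n² = 2 + 15*n²)
q = 89/2 (q = 2 + (2 + 15*1²)*(2 + 1/2) = 2 + (2 + 15*1)*(2 + ½) = 2 + (2 + 15)*(5/2) = 2 + 17*(5/2) = 2 + 85/2 = 89/2 ≈ 44.500)
(q - 208) + 109 = (89/2 - 208) + 109 = -327/2 + 109 = -109/2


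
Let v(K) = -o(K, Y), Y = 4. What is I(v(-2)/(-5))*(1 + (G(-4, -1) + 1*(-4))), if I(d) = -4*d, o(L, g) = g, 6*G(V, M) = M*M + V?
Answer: 56/5 ≈ 11.200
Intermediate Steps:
G(V, M) = V/6 + M**2/6 (G(V, M) = (M*M + V)/6 = (M**2 + V)/6 = (V + M**2)/6 = V/6 + M**2/6)
v(K) = -4 (v(K) = -1*4 = -4)
I(v(-2)/(-5))*(1 + (G(-4, -1) + 1*(-4))) = (-(-16)/(-5))*(1 + (((1/6)*(-4) + (1/6)*(-1)**2) + 1*(-4))) = (-(-16)*(-1)/5)*(1 + ((-2/3 + (1/6)*1) - 4)) = (-4*4/5)*(1 + ((-2/3 + 1/6) - 4)) = -16*(1 + (-1/2 - 4))/5 = -16*(1 - 9/2)/5 = -16/5*(-7/2) = 56/5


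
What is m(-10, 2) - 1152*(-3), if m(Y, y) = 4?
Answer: 3460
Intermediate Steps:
m(-10, 2) - 1152*(-3) = 4 - 1152*(-3) = 4 - 64*(-54) = 4 + 3456 = 3460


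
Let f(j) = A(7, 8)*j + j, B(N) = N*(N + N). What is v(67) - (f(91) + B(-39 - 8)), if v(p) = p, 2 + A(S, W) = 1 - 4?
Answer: -3987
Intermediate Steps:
A(S, W) = -5 (A(S, W) = -2 + (1 - 4) = -2 - 3 = -5)
B(N) = 2*N**2 (B(N) = N*(2*N) = 2*N**2)
f(j) = -4*j (f(j) = -5*j + j = -4*j)
v(67) - (f(91) + B(-39 - 8)) = 67 - (-4*91 + 2*(-39 - 8)**2) = 67 - (-364 + 2*(-47)**2) = 67 - (-364 + 2*2209) = 67 - (-364 + 4418) = 67 - 1*4054 = 67 - 4054 = -3987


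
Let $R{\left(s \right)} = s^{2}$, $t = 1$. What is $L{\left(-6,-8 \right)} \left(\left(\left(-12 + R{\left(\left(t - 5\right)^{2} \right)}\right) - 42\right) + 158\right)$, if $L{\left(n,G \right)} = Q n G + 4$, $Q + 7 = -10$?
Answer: $-292320$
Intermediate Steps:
$Q = -17$ ($Q = -7 - 10 = -17$)
$L{\left(n,G \right)} = 4 - 17 G n$ ($L{\left(n,G \right)} = - 17 n G + 4 = - 17 G n + 4 = 4 - 17 G n$)
$L{\left(-6,-8 \right)} \left(\left(\left(-12 + R{\left(\left(t - 5\right)^{2} \right)}\right) - 42\right) + 158\right) = \left(4 - \left(-136\right) \left(-6\right)\right) \left(\left(\left(-12 + \left(\left(1 - 5\right)^{2}\right)^{2}\right) - 42\right) + 158\right) = \left(4 - 816\right) \left(\left(\left(-12 + \left(\left(-4\right)^{2}\right)^{2}\right) - 42\right) + 158\right) = - 812 \left(\left(\left(-12 + 16^{2}\right) - 42\right) + 158\right) = - 812 \left(\left(\left(-12 + 256\right) - 42\right) + 158\right) = - 812 \left(\left(244 - 42\right) + 158\right) = - 812 \left(202 + 158\right) = \left(-812\right) 360 = -292320$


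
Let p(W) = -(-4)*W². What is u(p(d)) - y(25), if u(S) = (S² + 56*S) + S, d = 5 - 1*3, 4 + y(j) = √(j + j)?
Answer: 1172 - 5*√2 ≈ 1164.9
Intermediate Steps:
y(j) = -4 + √2*√j (y(j) = -4 + √(j + j) = -4 + √(2*j) = -4 + √2*√j)
d = 2 (d = 5 - 3 = 2)
p(W) = 4*W²
u(S) = S² + 57*S
u(p(d)) - y(25) = (4*2²)*(57 + 4*2²) - (-4 + √2*√25) = (4*4)*(57 + 4*4) - (-4 + √2*5) = 16*(57 + 16) - (-4 + 5*√2) = 16*73 + (4 - 5*√2) = 1168 + (4 - 5*√2) = 1172 - 5*√2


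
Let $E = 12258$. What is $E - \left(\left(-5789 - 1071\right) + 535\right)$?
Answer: $18583$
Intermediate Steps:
$E - \left(\left(-5789 - 1071\right) + 535\right) = 12258 - \left(\left(-5789 - 1071\right) + 535\right) = 12258 - \left(-6860 + 535\right) = 12258 - -6325 = 12258 + 6325 = 18583$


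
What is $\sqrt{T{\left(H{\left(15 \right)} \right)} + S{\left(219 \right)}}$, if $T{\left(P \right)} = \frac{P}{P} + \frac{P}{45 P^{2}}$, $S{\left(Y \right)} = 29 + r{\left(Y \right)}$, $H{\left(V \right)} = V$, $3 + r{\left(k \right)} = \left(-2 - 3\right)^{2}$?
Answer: $\frac{\sqrt{105303}}{45} \approx 7.2112$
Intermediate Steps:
$r{\left(k \right)} = 22$ ($r{\left(k \right)} = -3 + \left(-2 - 3\right)^{2} = -3 + \left(-5\right)^{2} = -3 + 25 = 22$)
$S{\left(Y \right)} = 51$ ($S{\left(Y \right)} = 29 + 22 = 51$)
$T{\left(P \right)} = 1 + \frac{1}{45 P}$ ($T{\left(P \right)} = 1 + P \frac{1}{45 P^{2}} = 1 + \frac{1}{45 P}$)
$\sqrt{T{\left(H{\left(15 \right)} \right)} + S{\left(219 \right)}} = \sqrt{\frac{\frac{1}{45} + 15}{15} + 51} = \sqrt{\frac{1}{15} \cdot \frac{676}{45} + 51} = \sqrt{\frac{676}{675} + 51} = \sqrt{\frac{35101}{675}} = \frac{\sqrt{105303}}{45}$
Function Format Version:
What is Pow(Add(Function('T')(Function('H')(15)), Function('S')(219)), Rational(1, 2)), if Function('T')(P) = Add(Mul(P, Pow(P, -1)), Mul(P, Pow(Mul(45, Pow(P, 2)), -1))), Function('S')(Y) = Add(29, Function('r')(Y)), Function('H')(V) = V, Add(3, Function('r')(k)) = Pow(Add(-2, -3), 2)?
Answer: Mul(Rational(1, 45), Pow(105303, Rational(1, 2))) ≈ 7.2112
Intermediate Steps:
Function('r')(k) = 22 (Function('r')(k) = Add(-3, Pow(Add(-2, -3), 2)) = Add(-3, Pow(-5, 2)) = Add(-3, 25) = 22)
Function('S')(Y) = 51 (Function('S')(Y) = Add(29, 22) = 51)
Function('T')(P) = Add(1, Mul(Rational(1, 45), Pow(P, -1))) (Function('T')(P) = Add(1, Mul(P, Mul(Rational(1, 45), Pow(P, -2)))) = Add(1, Mul(Rational(1, 45), Pow(P, -1))))
Pow(Add(Function('T')(Function('H')(15)), Function('S')(219)), Rational(1, 2)) = Pow(Add(Mul(Pow(15, -1), Add(Rational(1, 45), 15)), 51), Rational(1, 2)) = Pow(Add(Mul(Rational(1, 15), Rational(676, 45)), 51), Rational(1, 2)) = Pow(Add(Rational(676, 675), 51), Rational(1, 2)) = Pow(Rational(35101, 675), Rational(1, 2)) = Mul(Rational(1, 45), Pow(105303, Rational(1, 2)))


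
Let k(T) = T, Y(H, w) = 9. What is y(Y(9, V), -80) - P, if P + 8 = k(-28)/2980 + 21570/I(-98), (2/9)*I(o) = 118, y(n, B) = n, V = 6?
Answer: -3113606/131865 ≈ -23.612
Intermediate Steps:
I(o) = 531 (I(o) = (9/2)*118 = 531)
P = 4300391/131865 (P = -8 + (-28/2980 + 21570/531) = -8 + (-28*1/2980 + 21570*(1/531)) = -8 + (-7/745 + 7190/177) = -8 + 5355311/131865 = 4300391/131865 ≈ 32.612)
y(Y(9, V), -80) - P = 9 - 1*4300391/131865 = 9 - 4300391/131865 = -3113606/131865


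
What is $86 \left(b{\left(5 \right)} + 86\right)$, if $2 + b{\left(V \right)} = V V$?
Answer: $9374$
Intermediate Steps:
$b{\left(V \right)} = -2 + V^{2}$ ($b{\left(V \right)} = -2 + V V = -2 + V^{2}$)
$86 \left(b{\left(5 \right)} + 86\right) = 86 \left(\left(-2 + 5^{2}\right) + 86\right) = 86 \left(\left(-2 + 25\right) + 86\right) = 86 \left(23 + 86\right) = 86 \cdot 109 = 9374$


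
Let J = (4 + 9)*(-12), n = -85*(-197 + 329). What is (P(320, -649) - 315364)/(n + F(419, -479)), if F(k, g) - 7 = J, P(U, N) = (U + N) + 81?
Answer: 315612/11369 ≈ 27.761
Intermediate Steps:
n = -11220 (n = -85*132 = -11220)
P(U, N) = 81 + N + U (P(U, N) = (N + U) + 81 = 81 + N + U)
J = -156 (J = 13*(-12) = -156)
F(k, g) = -149 (F(k, g) = 7 - 156 = -149)
(P(320, -649) - 315364)/(n + F(419, -479)) = ((81 - 649 + 320) - 315364)/(-11220 - 149) = (-248 - 315364)/(-11369) = -315612*(-1/11369) = 315612/11369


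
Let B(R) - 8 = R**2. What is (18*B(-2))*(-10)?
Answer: -2160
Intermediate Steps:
B(R) = 8 + R**2
(18*B(-2))*(-10) = (18*(8 + (-2)**2))*(-10) = (18*(8 + 4))*(-10) = (18*12)*(-10) = 216*(-10) = -2160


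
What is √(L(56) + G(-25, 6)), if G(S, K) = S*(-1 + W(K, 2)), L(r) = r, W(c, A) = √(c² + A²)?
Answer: √(81 - 50*√10) ≈ 8.7814*I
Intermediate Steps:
W(c, A) = √(A² + c²)
G(S, K) = S*(-1 + √(4 + K²)) (G(S, K) = S*(-1 + √(2² + K²)) = S*(-1 + √(4 + K²)))
√(L(56) + G(-25, 6)) = √(56 - 25*(-1 + √(4 + 6²))) = √(56 - 25*(-1 + √(4 + 36))) = √(56 - 25*(-1 + √40)) = √(56 - 25*(-1 + 2*√10)) = √(56 + (25 - 50*√10)) = √(81 - 50*√10)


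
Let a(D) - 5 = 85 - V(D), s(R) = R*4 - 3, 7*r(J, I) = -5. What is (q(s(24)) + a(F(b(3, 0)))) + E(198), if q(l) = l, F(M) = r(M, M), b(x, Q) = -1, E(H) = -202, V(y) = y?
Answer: -128/7 ≈ -18.286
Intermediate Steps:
r(J, I) = -5/7 (r(J, I) = (⅐)*(-5) = -5/7)
F(M) = -5/7
s(R) = -3 + 4*R (s(R) = 4*R - 3 = -3 + 4*R)
a(D) = 90 - D (a(D) = 5 + (85 - D) = 90 - D)
(q(s(24)) + a(F(b(3, 0)))) + E(198) = ((-3 + 4*24) + (90 - 1*(-5/7))) - 202 = ((-3 + 96) + (90 + 5/7)) - 202 = (93 + 635/7) - 202 = 1286/7 - 202 = -128/7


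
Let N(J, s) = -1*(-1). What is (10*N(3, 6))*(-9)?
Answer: -90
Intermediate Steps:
N(J, s) = 1
(10*N(3, 6))*(-9) = (10*1)*(-9) = 10*(-9) = -90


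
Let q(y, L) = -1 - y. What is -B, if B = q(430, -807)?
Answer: 431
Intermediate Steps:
B = -431 (B = -1 - 1*430 = -1 - 430 = -431)
-B = -1*(-431) = 431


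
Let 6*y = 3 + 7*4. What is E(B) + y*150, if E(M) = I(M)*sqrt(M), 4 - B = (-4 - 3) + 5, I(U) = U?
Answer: 775 + 6*sqrt(6) ≈ 789.70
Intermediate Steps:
B = 6 (B = 4 - ((-4 - 3) + 5) = 4 - (-7 + 5) = 4 - 1*(-2) = 4 + 2 = 6)
E(M) = M**(3/2) (E(M) = M*sqrt(M) = M**(3/2))
y = 31/6 (y = (3 + 7*4)/6 = (3 + 28)/6 = (1/6)*31 = 31/6 ≈ 5.1667)
E(B) + y*150 = 6**(3/2) + (31/6)*150 = 6*sqrt(6) + 775 = 775 + 6*sqrt(6)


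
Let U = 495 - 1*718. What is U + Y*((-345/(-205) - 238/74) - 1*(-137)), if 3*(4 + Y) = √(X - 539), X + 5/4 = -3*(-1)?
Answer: -1160303/1517 + 68501*I*√2149/3034 ≈ -764.87 + 1046.6*I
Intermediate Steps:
X = 7/4 (X = -5/4 - 3*(-1) = -5/4 + 3 = 7/4 ≈ 1.7500)
Y = -4 + I*√2149/6 (Y = -4 + √(7/4 - 539)/3 = -4 + √(-2149/4)/3 = -4 + (I*√2149/2)/3 = -4 + I*√2149/6 ≈ -4.0 + 7.7262*I)
U = -223 (U = 495 - 718 = -223)
U + Y*((-345/(-205) - 238/74) - 1*(-137)) = -223 + (-4 + I*√2149/6)*((-345/(-205) - 238/74) - 1*(-137)) = -223 + (-4 + I*√2149/6)*((-345*(-1/205) - 238*1/74) + 137) = -223 + (-4 + I*√2149/6)*((69/41 - 119/37) + 137) = -223 + (-4 + I*√2149/6)*(-2326/1517 + 137) = -223 + (-4 + I*√2149/6)*(205503/1517) = -223 + (-822012/1517 + 68501*I*√2149/3034) = -1160303/1517 + 68501*I*√2149/3034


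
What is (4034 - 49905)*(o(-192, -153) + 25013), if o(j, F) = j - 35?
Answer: -1136958606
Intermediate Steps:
o(j, F) = -35 + j
(4034 - 49905)*(o(-192, -153) + 25013) = (4034 - 49905)*((-35 - 192) + 25013) = -45871*(-227 + 25013) = -45871*24786 = -1136958606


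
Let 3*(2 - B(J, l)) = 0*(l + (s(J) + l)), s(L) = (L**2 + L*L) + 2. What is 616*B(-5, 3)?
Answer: 1232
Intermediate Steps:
s(L) = 2 + 2*L**2 (s(L) = (L**2 + L**2) + 2 = 2*L**2 + 2 = 2 + 2*L**2)
B(J, l) = 2 (B(J, l) = 2 - 0*(l + ((2 + 2*J**2) + l)) = 2 - 0*(l + (2 + l + 2*J**2)) = 2 - 0*(2 + 2*l + 2*J**2) = 2 - 1/3*0 = 2 + 0 = 2)
616*B(-5, 3) = 616*2 = 1232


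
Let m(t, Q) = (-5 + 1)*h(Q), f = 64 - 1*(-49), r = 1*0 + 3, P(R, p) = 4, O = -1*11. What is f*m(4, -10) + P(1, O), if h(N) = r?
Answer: -1352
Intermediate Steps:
O = -11
r = 3 (r = 0 + 3 = 3)
h(N) = 3
f = 113 (f = 64 + 49 = 113)
m(t, Q) = -12 (m(t, Q) = (-5 + 1)*3 = -4*3 = -12)
f*m(4, -10) + P(1, O) = 113*(-12) + 4 = -1356 + 4 = -1352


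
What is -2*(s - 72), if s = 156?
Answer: -168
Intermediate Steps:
-2*(s - 72) = -2*(156 - 72) = -2*84 = -168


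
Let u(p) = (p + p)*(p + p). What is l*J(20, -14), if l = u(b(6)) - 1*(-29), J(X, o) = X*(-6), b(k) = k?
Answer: -20760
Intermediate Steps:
J(X, o) = -6*X
u(p) = 4*p**2 (u(p) = (2*p)*(2*p) = 4*p**2)
l = 173 (l = 4*6**2 - 1*(-29) = 4*36 + 29 = 144 + 29 = 173)
l*J(20, -14) = 173*(-6*20) = 173*(-120) = -20760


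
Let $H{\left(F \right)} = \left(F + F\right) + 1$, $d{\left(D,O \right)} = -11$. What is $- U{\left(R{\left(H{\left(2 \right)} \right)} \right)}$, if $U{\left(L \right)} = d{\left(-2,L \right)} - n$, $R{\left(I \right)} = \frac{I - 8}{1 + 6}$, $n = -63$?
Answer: $-52$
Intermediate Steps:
$H{\left(F \right)} = 1 + 2 F$ ($H{\left(F \right)} = 2 F + 1 = 1 + 2 F$)
$R{\left(I \right)} = - \frac{8}{7} + \frac{I}{7}$ ($R{\left(I \right)} = \frac{-8 + I}{7} = \left(-8 + I\right) \frac{1}{7} = - \frac{8}{7} + \frac{I}{7}$)
$U{\left(L \right)} = 52$ ($U{\left(L \right)} = -11 - -63 = -11 + 63 = 52$)
$- U{\left(R{\left(H{\left(2 \right)} \right)} \right)} = \left(-1\right) 52 = -52$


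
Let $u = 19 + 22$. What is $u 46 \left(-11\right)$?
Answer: $-20746$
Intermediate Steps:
$u = 41$
$u 46 \left(-11\right) = 41 \cdot 46 \left(-11\right) = 1886 \left(-11\right) = -20746$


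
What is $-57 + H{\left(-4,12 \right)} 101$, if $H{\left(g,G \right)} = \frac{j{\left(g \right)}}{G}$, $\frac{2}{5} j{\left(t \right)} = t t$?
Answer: $\frac{839}{3} \approx 279.67$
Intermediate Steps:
$j{\left(t \right)} = \frac{5 t^{2}}{2}$ ($j{\left(t \right)} = \frac{5 t t}{2} = \frac{5 t^{2}}{2}$)
$H{\left(g,G \right)} = \frac{5 g^{2}}{2 G}$ ($H{\left(g,G \right)} = \frac{\frac{5}{2} g^{2}}{G} = \frac{5 g^{2}}{2 G}$)
$-57 + H{\left(-4,12 \right)} 101 = -57 + \frac{5 \left(-4\right)^{2}}{2 \cdot 12} \cdot 101 = -57 + \frac{5}{2} \cdot \frac{1}{12} \cdot 16 \cdot 101 = -57 + \frac{10}{3} \cdot 101 = -57 + \frac{1010}{3} = \frac{839}{3}$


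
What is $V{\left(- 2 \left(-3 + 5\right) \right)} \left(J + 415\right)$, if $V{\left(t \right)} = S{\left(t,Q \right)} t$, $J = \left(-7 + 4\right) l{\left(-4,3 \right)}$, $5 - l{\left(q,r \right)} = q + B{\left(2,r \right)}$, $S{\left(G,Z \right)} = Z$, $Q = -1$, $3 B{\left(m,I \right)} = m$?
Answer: $1560$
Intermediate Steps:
$B{\left(m,I \right)} = \frac{m}{3}$
$l{\left(q,r \right)} = \frac{13}{3} - q$ ($l{\left(q,r \right)} = 5 - \left(q + \frac{1}{3} \cdot 2\right) = 5 - \left(q + \frac{2}{3}\right) = 5 - \left(\frac{2}{3} + q\right) = \frac{13}{3} - q$)
$J = -25$ ($J = \left(-7 + 4\right) \left(\frac{13}{3} - -4\right) = - 3 \left(\frac{13}{3} + 4\right) = \left(-3\right) \frac{25}{3} = -25$)
$V{\left(t \right)} = - t$
$V{\left(- 2 \left(-3 + 5\right) \right)} \left(J + 415\right) = - \left(-2\right) \left(-3 + 5\right) \left(-25 + 415\right) = - \left(-2\right) 2 \cdot 390 = \left(-1\right) \left(-4\right) 390 = 4 \cdot 390 = 1560$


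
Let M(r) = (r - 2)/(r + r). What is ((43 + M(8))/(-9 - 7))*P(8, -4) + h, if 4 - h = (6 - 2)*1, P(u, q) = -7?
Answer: 2429/128 ≈ 18.977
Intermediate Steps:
M(r) = (-2 + r)/(2*r) (M(r) = (-2 + r)/((2*r)) = (-2 + r)*(1/(2*r)) = (-2 + r)/(2*r))
h = 0 (h = 4 - (6 - 2) = 4 - 4 = 0)
((43 + M(8))/(-9 - 7))*P(8, -4) + h = ((43 + (1/2)*(-2 + 8)/8)/(-9 - 7))*(-7) + 0 = ((43 + (1/2)*(1/8)*6)/(-16))*(-7) + 0 = ((43 + 3/8)*(-1/16))*(-7) + 0 = ((347/8)*(-1/16))*(-7) + 0 = -347/128*(-7) + 0 = 2429/128 + 0 = 2429/128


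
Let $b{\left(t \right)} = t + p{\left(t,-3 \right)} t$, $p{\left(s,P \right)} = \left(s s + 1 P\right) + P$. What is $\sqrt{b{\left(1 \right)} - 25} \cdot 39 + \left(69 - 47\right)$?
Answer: $22 + 39 i \sqrt{29} \approx 22.0 + 210.02 i$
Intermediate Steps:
$p{\left(s,P \right)} = s^{2} + 2 P$ ($p{\left(s,P \right)} = \left(s^{2} + P\right) + P = \left(P + s^{2}\right) + P = s^{2} + 2 P$)
$b{\left(t \right)} = t + t \left(-6 + t^{2}\right)$ ($b{\left(t \right)} = t + \left(t^{2} + 2 \left(-3\right)\right) t = t + \left(t^{2} - 6\right) t = t + \left(-6 + t^{2}\right) t = t + t \left(-6 + t^{2}\right)$)
$\sqrt{b{\left(1 \right)} - 25} \cdot 39 + \left(69 - 47\right) = \sqrt{1 \left(-5 + 1^{2}\right) - 25} \cdot 39 + \left(69 - 47\right) = \sqrt{1 \left(-5 + 1\right) - 25} \cdot 39 + 22 = \sqrt{1 \left(-4\right) - 25} \cdot 39 + 22 = \sqrt{-4 - 25} \cdot 39 + 22 = \sqrt{-29} \cdot 39 + 22 = i \sqrt{29} \cdot 39 + 22 = 39 i \sqrt{29} + 22 = 22 + 39 i \sqrt{29}$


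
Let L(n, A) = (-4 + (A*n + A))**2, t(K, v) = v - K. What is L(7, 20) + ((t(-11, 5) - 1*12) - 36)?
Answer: 24304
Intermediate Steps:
L(n, A) = (-4 + A + A*n)**2 (L(n, A) = (-4 + (A + A*n))**2 = (-4 + A + A*n)**2)
L(7, 20) + ((t(-11, 5) - 1*12) - 36) = (-4 + 20 + 20*7)**2 + (((5 - 1*(-11)) - 1*12) - 36) = (-4 + 20 + 140)**2 + (((5 + 11) - 12) - 36) = 156**2 + ((16 - 12) - 36) = 24336 + (4 - 36) = 24336 - 32 = 24304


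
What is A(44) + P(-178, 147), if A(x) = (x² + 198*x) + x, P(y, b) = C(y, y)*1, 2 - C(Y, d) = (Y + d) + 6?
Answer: 11044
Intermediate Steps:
C(Y, d) = -4 - Y - d (C(Y, d) = 2 - ((Y + d) + 6) = 2 - (6 + Y + d) = 2 + (-6 - Y - d) = -4 - Y - d)
P(y, b) = -4 - 2*y (P(y, b) = (-4 - y - y)*1 = (-4 - 2*y)*1 = -4 - 2*y)
A(x) = x² + 199*x
A(44) + P(-178, 147) = 44*(199 + 44) + (-4 - 2*(-178)) = 44*243 + (-4 + 356) = 10692 + 352 = 11044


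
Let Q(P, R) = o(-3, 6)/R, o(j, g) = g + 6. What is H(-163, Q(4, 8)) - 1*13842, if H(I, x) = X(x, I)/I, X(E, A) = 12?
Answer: -2256258/163 ≈ -13842.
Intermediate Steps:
o(j, g) = 6 + g
Q(P, R) = 12/R (Q(P, R) = (6 + 6)/R = 12/R)
H(I, x) = 12/I
H(-163, Q(4, 8)) - 1*13842 = 12/(-163) - 1*13842 = 12*(-1/163) - 13842 = -12/163 - 13842 = -2256258/163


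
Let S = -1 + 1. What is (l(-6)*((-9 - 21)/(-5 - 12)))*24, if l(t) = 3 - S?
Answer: 2160/17 ≈ 127.06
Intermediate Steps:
S = 0
l(t) = 3 (l(t) = 3 - 1*0 = 3 + 0 = 3)
(l(-6)*((-9 - 21)/(-5 - 12)))*24 = (3*((-9 - 21)/(-5 - 12)))*24 = (3*(-30/(-17)))*24 = (3*(-30*(-1/17)))*24 = (3*(30/17))*24 = (90/17)*24 = 2160/17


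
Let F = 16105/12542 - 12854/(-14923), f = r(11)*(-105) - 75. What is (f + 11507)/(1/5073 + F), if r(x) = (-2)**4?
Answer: 9259371102468336/2037249213425 ≈ 4545.0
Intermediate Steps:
r(x) = 16
f = -1755 (f = 16*(-105) - 75 = -1680 - 75 = -1755)
F = 401549783/187164266 (F = 16105*(1/12542) - 12854*(-1/14923) = 16105/12542 + 12854/14923 = 401549783/187164266 ≈ 2.1454)
(f + 11507)/(1/5073 + F) = (-1755 + 11507)/(1/5073 + 401549783/187164266) = 9752/(1/5073 + 401549783/187164266) = 9752/(2037249213425/949484321418) = 9752*(949484321418/2037249213425) = 9259371102468336/2037249213425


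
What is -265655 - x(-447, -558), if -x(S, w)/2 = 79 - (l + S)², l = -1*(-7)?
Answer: -652697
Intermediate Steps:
l = 7
x(S, w) = -158 + 2*(7 + S)² (x(S, w) = -2*(79 - (7 + S)²) = -158 + 2*(7 + S)²)
-265655 - x(-447, -558) = -265655 - (-158 + 2*(7 - 447)²) = -265655 - (-158 + 2*(-440)²) = -265655 - (-158 + 2*193600) = -265655 - (-158 + 387200) = -265655 - 1*387042 = -265655 - 387042 = -652697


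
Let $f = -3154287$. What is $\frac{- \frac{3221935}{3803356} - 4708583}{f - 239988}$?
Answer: $\frac{5969473542161}{4303212062300} \approx 1.3872$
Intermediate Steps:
$\frac{- \frac{3221935}{3803356} - 4708583}{f - 239988} = \frac{- \frac{3221935}{3803356} - 4708583}{-3154287 - 239988} = \frac{\left(-3221935\right) \frac{1}{3803356} - 4708583}{-3394275} = \left(- \frac{3221935}{3803356} - 4708583\right) \left(- \frac{1}{3394275}\right) = \left(- \frac{17908420626483}{3803356}\right) \left(- \frac{1}{3394275}\right) = \frac{5969473542161}{4303212062300}$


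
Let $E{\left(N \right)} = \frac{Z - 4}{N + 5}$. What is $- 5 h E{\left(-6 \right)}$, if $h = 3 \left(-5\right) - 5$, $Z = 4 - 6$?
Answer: $600$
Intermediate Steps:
$Z = -2$ ($Z = 4 - 6 = -2$)
$E{\left(N \right)} = - \frac{6}{5 + N}$ ($E{\left(N \right)} = \frac{-2 - 4}{N + 5} = - \frac{6}{5 + N}$)
$h = -20$ ($h = -15 - 5 = -20$)
$- 5 h E{\left(-6 \right)} = \left(-5\right) \left(-20\right) \left(- \frac{6}{5 - 6}\right) = 100 \left(- \frac{6}{-1}\right) = 100 \left(\left(-6\right) \left(-1\right)\right) = 100 \cdot 6 = 600$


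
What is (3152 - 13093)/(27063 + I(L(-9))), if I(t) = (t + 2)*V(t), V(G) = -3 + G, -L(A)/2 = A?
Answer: -9941/27363 ≈ -0.36330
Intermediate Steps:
L(A) = -2*A
I(t) = (-3 + t)*(2 + t) (I(t) = (t + 2)*(-3 + t) = (2 + t)*(-3 + t) = (-3 + t)*(2 + t))
(3152 - 13093)/(27063 + I(L(-9))) = (3152 - 13093)/(27063 + (-3 - 2*(-9))*(2 - 2*(-9))) = -9941/(27063 + (-3 + 18)*(2 + 18)) = -9941/(27063 + 15*20) = -9941/(27063 + 300) = -9941/27363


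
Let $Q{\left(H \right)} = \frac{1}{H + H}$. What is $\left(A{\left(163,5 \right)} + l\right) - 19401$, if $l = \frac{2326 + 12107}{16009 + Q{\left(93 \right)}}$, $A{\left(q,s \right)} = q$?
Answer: $- \frac{57281827112}{2977675} \approx -19237.0$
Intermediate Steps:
$Q{\left(H \right)} = \frac{1}{2 H}$
$l = \frac{2684538}{2977675}$ ($l = \frac{2326 + 12107}{16009 + \frac{1}{2 \cdot 93}} = \frac{14433}{16009 + \frac{1}{2} \cdot \frac{1}{93}} = \frac{14433}{16009 + \frac{1}{186}} = \frac{14433}{\frac{2977675}{186}} = 14433 \cdot \frac{186}{2977675} = \frac{2684538}{2977675} \approx 0.90156$)
$\left(A{\left(163,5 \right)} + l\right) - 19401 = \left(163 + \frac{2684538}{2977675}\right) - 19401 = \frac{488045563}{2977675} - 19401 = - \frac{57281827112}{2977675}$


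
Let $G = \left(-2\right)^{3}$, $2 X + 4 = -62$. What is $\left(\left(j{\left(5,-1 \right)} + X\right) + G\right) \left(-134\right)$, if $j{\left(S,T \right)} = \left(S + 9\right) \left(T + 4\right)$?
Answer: $-134$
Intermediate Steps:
$X = -33$ ($X = -2 + \frac{1}{2} \left(-62\right) = -2 - 31 = -33$)
$j{\left(S,T \right)} = \left(4 + T\right) \left(9 + S\right)$ ($j{\left(S,T \right)} = \left(9 + S\right) \left(4 + T\right) = \left(4 + T\right) \left(9 + S\right)$)
$G = -8$
$\left(\left(j{\left(5,-1 \right)} + X\right) + G\right) \left(-134\right) = \left(\left(\left(36 + 4 \cdot 5 + 9 \left(-1\right) + 5 \left(-1\right)\right) - 33\right) - 8\right) \left(-134\right) = \left(\left(\left(36 + 20 - 9 - 5\right) - 33\right) - 8\right) \left(-134\right) = \left(\left(42 - 33\right) - 8\right) \left(-134\right) = \left(9 - 8\right) \left(-134\right) = 1 \left(-134\right) = -134$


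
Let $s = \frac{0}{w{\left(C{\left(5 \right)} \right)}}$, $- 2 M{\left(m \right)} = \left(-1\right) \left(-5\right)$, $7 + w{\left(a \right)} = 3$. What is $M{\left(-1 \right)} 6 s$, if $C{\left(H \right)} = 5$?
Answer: $0$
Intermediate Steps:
$w{\left(a \right)} = -4$ ($w{\left(a \right)} = -7 + 3 = -4$)
$M{\left(m \right)} = - \frac{5}{2}$ ($M{\left(m \right)} = - \frac{\left(-1\right) \left(-5\right)}{2} = \left(- \frac{1}{2}\right) 5 = - \frac{5}{2}$)
$s = 0$ ($s = \frac{0}{-4} = 0 \left(- \frac{1}{4}\right) = 0$)
$M{\left(-1 \right)} 6 s = \left(- \frac{5}{2}\right) 6 \cdot 0 = \left(-15\right) 0 = 0$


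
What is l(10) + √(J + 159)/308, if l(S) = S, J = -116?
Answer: 10 + √43/308 ≈ 10.021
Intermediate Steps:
l(10) + √(J + 159)/308 = 10 + √(-116 + 159)/308 = 10 + √43/308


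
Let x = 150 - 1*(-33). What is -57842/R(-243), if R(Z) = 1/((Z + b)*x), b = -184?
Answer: 4519831722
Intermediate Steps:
x = 183 (x = 150 + 33 = 183)
R(Z) = 1/(183*(-184 + Z)) (R(Z) = 1/((Z - 184)*183) = (1/183)/(-184 + Z) = 1/(183*(-184 + Z)))
-57842/R(-243) = -57842/(1/(183*(-184 - 243))) = -57842/((1/183)/(-427)) = -57842/((1/183)*(-1/427)) = -57842/(-1/78141) = -57842*(-78141) = 4519831722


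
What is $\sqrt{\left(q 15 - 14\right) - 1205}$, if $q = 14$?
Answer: $i \sqrt{1009} \approx 31.765 i$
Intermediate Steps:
$\sqrt{\left(q 15 - 14\right) - 1205} = \sqrt{\left(14 \cdot 15 - 14\right) - 1205} = \sqrt{\left(210 - 14\right) - 1205} = \sqrt{196 - 1205} = \sqrt{-1009} = i \sqrt{1009}$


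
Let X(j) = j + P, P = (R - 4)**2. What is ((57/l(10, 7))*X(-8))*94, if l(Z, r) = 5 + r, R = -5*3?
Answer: 315229/2 ≈ 1.5761e+5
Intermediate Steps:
R = -15
P = 361 (P = (-15 - 4)**2 = (-19)**2 = 361)
X(j) = 361 + j (X(j) = j + 361 = 361 + j)
((57/l(10, 7))*X(-8))*94 = ((57/(5 + 7))*(361 - 8))*94 = ((57/12)*353)*94 = ((57*(1/12))*353)*94 = ((19/4)*353)*94 = (6707/4)*94 = 315229/2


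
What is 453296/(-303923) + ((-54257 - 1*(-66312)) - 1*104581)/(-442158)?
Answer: -28717945545/22396997639 ≈ -1.2822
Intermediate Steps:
453296/(-303923) + ((-54257 - 1*(-66312)) - 1*104581)/(-442158) = 453296*(-1/303923) + ((-54257 + 66312) - 104581)*(-1/442158) = -453296/303923 + (12055 - 104581)*(-1/442158) = -453296/303923 - 92526*(-1/442158) = -453296/303923 + 15421/73693 = -28717945545/22396997639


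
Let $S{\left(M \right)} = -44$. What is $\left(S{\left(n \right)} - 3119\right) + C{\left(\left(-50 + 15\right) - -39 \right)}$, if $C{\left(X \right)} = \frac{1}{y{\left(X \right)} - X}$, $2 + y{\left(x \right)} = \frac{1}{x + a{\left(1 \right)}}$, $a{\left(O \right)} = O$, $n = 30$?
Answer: $- \frac{91732}{29} \approx -3163.2$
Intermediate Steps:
$y{\left(x \right)} = -2 + \frac{1}{1 + x}$ ($y{\left(x \right)} = -2 + \frac{1}{x + 1} = -2 + \frac{1}{1 + x}$)
$C{\left(X \right)} = \frac{1}{- X + \frac{-1 - 2 X}{1 + X}}$ ($C{\left(X \right)} = \frac{1}{\frac{-1 - 2 X}{1 + X} - X} = \frac{1}{- X + \frac{-1 - 2 X}{1 + X}}$)
$\left(S{\left(n \right)} - 3119\right) + C{\left(\left(-50 + 15\right) - -39 \right)} = \left(-44 - 3119\right) + \frac{-1 - \left(\left(-50 + 15\right) - -39\right)}{1 + \left(\left(-50 + 15\right) - -39\right)^{2} + 3 \left(\left(-50 + 15\right) - -39\right)} = \left(-44 - 3119\right) + \frac{-1 - \left(-35 + 39\right)}{1 + \left(-35 + 39\right)^{2} + 3 \left(-35 + 39\right)} = -3163 + \frac{-1 - 4}{1 + 4^{2} + 3 \cdot 4} = -3163 + \frac{-1 - 4}{1 + 16 + 12} = -3163 + \frac{1}{29} \left(-5\right) = -3163 - \frac{5}{29} = - \frac{91732}{29}$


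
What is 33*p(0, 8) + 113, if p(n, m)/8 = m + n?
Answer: 2225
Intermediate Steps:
p(n, m) = 8*m + 8*n (p(n, m) = 8*(m + n) = 8*m + 8*n)
33*p(0, 8) + 113 = 33*(8*8 + 8*0) + 113 = 33*(64 + 0) + 113 = 33*64 + 113 = 2112 + 113 = 2225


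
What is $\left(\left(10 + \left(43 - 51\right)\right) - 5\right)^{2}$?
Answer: $9$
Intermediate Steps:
$\left(\left(10 + \left(43 - 51\right)\right) - 5\right)^{2} = \left(\left(10 - 8\right) - 5\right)^{2} = \left(2 - 5\right)^{2} = \left(-3\right)^{2} = 9$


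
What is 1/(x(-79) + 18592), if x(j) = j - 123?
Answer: 1/18390 ≈ 5.4377e-5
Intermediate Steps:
x(j) = -123 + j
1/(x(-79) + 18592) = 1/((-123 - 79) + 18592) = 1/(-202 + 18592) = 1/18390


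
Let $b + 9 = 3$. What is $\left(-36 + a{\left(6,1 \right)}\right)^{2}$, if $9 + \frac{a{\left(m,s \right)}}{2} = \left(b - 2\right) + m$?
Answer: $3364$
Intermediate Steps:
$b = -6$ ($b = -9 + 3 = -6$)
$a{\left(m,s \right)} = -34 + 2 m$ ($a{\left(m,s \right)} = -18 + 2 \left(\left(-6 - 2\right) + m\right) = -18 + 2 \left(-8 + m\right) = -18 + \left(-16 + 2 m\right) = -34 + 2 m$)
$\left(-36 + a{\left(6,1 \right)}\right)^{2} = \left(-36 + \left(-34 + 2 \cdot 6\right)\right)^{2} = \left(-36 + \left(-34 + 12\right)\right)^{2} = \left(-36 - 22\right)^{2} = \left(-58\right)^{2} = 3364$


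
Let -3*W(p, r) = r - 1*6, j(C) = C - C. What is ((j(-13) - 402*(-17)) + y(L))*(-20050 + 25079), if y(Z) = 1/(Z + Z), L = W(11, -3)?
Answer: 206214145/6 ≈ 3.4369e+7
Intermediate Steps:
j(C) = 0
W(p, r) = 2 - r/3 (W(p, r) = -(r - 1*6)/3 = -(r - 6)/3 = -(-6 + r)/3 = 2 - r/3)
L = 3 (L = 2 - 1/3*(-3) = 2 + 1 = 3)
y(Z) = 1/(2*Z)
((j(-13) - 402*(-17)) + y(L))*(-20050 + 25079) = ((0 - 402*(-17)) + (1/2)/3)*(-20050 + 25079) = ((0 - 1*(-6834)) + (1/2)*(1/3))*5029 = ((0 + 6834) + 1/6)*5029 = (6834 + 1/6)*5029 = (41005/6)*5029 = 206214145/6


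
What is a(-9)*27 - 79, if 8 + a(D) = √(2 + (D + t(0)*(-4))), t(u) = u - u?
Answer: -295 + 27*I*√7 ≈ -295.0 + 71.435*I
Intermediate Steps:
t(u) = 0
a(D) = -8 + √(2 + D) (a(D) = -8 + √(2 + (D + 0*(-4))) = -8 + √(2 + (D + 0)) = -8 + √(2 + D))
a(-9)*27 - 79 = (-8 + √(2 - 9))*27 - 79 = (-8 + √(-7))*27 - 79 = (-8 + I*√7)*27 - 79 = (-216 + 27*I*√7) - 79 = -295 + 27*I*√7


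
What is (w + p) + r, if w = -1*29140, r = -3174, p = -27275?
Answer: -59589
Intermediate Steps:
w = -29140
(w + p) + r = (-29140 - 27275) - 3174 = -56415 - 3174 = -59589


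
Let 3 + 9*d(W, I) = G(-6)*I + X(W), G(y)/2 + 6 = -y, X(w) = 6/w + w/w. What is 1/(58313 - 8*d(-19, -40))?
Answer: 171/9971875 ≈ 1.7148e-5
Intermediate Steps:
X(w) = 1 + 6/w (X(w) = 6/w + 1 = 1 + 6/w)
G(y) = -12 - 2*y (G(y) = -12 + 2*(-y) = -12 - 2*y)
d(W, I) = -1/3 + (6 + W)/(9*W) (d(W, I) = -1/3 + ((-12 - 2*(-6))*I + (6 + W)/W)/9 = -1/3 + ((-12 + 12)*I + (6 + W)/W)/9 = -1/3 + (0*I + (6 + W)/W)/9 = -1/3 + (0 + (6 + W)/W)/9 = -1/3 + ((6 + W)/W)/9 = -1/3 + (6 + W)/(9*W))
1/(58313 - 8*d(-19, -40)) = 1/(58313 - 16*(3 - 1*(-19))/(9*(-19))) = 1/(58313 - 16*(-1)*(3 + 19)/(9*19)) = 1/(58313 - 16*(-1)*22/(9*19)) = 1/(58313 - 8*(-44/171)) = 1/(58313 + 352/171) = 1/(9971875/171) = 171/9971875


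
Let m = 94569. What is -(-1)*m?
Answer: 94569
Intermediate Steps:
-(-1)*m = -(-1)*94569 = -1*(-94569) = 94569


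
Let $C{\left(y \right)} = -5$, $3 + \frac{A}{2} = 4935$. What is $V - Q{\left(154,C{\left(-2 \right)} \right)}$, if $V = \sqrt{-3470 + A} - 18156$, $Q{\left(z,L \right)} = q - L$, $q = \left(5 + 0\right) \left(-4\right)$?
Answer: $-18141 + \sqrt{6394} \approx -18061.0$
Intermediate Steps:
$A = 9864$ ($A = -6 + 2 \cdot 4935 = -6 + 9870 = 9864$)
$q = -20$ ($q = 5 \left(-4\right) = -20$)
$Q{\left(z,L \right)} = -20 - L$
$V = -18156 + \sqrt{6394}$ ($V = \sqrt{-3470 + 9864} - 18156 = \sqrt{6394} - 18156 = -18156 + \sqrt{6394} \approx -18076.0$)
$V - Q{\left(154,C{\left(-2 \right)} \right)} = \left(-18156 + \sqrt{6394}\right) - \left(-20 - -5\right) = \left(-18156 + \sqrt{6394}\right) - \left(-20 + 5\right) = \left(-18156 + \sqrt{6394}\right) - -15 = \left(-18156 + \sqrt{6394}\right) + 15 = -18141 + \sqrt{6394}$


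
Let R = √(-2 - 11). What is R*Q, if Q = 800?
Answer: 800*I*√13 ≈ 2884.4*I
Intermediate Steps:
R = I*√13 (R = √(-13) = I*√13 ≈ 3.6056*I)
R*Q = (I*√13)*800 = 800*I*√13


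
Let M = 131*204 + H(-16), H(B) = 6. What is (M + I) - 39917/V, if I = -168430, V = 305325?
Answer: -43264592417/305325 ≈ -1.4170e+5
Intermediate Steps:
M = 26730 (M = 131*204 + 6 = 26724 + 6 = 26730)
(M + I) - 39917/V = (26730 - 168430) - 39917/305325 = -141700 - 39917*1/305325 = -141700 - 39917/305325 = -43264592417/305325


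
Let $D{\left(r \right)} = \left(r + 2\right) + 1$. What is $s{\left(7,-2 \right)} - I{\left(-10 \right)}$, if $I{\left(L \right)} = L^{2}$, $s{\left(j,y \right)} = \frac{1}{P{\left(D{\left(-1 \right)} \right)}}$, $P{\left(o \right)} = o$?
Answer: $- \frac{199}{2} \approx -99.5$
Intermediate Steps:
$D{\left(r \right)} = 3 + r$ ($D{\left(r \right)} = \left(2 + r\right) + 1 = 3 + r$)
$s{\left(j,y \right)} = \frac{1}{2}$ ($s{\left(j,y \right)} = \frac{1}{3 - 1} = \frac{1}{2}$)
$s{\left(7,-2 \right)} - I{\left(-10 \right)} = \frac{1}{2} - \left(-10\right)^{2} = \frac{1}{2} - 100 = - \frac{199}{2}$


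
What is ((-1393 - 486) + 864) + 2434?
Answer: 1419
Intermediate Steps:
((-1393 - 486) + 864) + 2434 = (-1879 + 864) + 2434 = -1015 + 2434 = 1419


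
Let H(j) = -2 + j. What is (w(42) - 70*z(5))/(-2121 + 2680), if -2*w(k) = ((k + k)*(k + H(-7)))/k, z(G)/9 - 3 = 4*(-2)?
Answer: 3117/559 ≈ 5.5760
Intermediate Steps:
z(G) = -45 (z(G) = 27 + 9*(4*(-2)) = 27 + 9*(-8) = 27 - 72 = -45)
w(k) = 9 - k (w(k) = -(k + k)*(k + (-2 - 7))/(2*k) = -(2*k)*(k - 9)/(2*k) = -(2*k)*(-9 + k)/(2*k) = -2*k*(-9 + k)/(2*k) = -(-18 + 2*k)/2 = 9 - k)
(w(42) - 70*z(5))/(-2121 + 2680) = ((9 - 1*42) - 70*(-45))/(-2121 + 2680) = ((9 - 42) + 3150)/559 = (-33 + 3150)*(1/559) = 3117*(1/559) = 3117/559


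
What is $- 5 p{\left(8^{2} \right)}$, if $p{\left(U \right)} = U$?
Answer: $-320$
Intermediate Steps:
$- 5 p{\left(8^{2} \right)} = - 5 \cdot 8^{2} = \left(-5\right) 64 = -320$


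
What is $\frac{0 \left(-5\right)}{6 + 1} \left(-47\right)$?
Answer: $0$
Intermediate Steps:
$\frac{0 \left(-5\right)}{6 + 1} \left(-47\right) = \frac{0}{7} \left(-47\right) = 0 \cdot \frac{1}{7} \left(-47\right) = 0 \left(-47\right) = 0$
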